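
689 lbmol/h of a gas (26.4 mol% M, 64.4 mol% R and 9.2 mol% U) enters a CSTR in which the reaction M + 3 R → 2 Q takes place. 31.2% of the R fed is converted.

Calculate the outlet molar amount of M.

136 lbmol/h

R reacted = 0.312 × 443.7 = 138.4 lbmol/h; ν_R = −3, so ξ = 138.4/3 = 46.15 lbmol/h.
Outlet amounts (n = n₀ + ν ξ):
  M: 181.9 − 1(46.15) = 135.7
  R: 443.7 − 3(46.15) = 305.3
  Q: 0 + 2(46.15) = 92.29
  U: 63.39 (inert)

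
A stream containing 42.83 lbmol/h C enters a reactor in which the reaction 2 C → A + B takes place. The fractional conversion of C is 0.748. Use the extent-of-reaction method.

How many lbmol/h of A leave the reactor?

C reacted = 0.748 × 42.83 = 32.04 lbmol/h; ν_C = −2, so ξ = 32.04/2 = 16.02 lbmol/h.
Outlet amounts (n = n₀ + ν ξ):
  C: 42.83 − 2(16.02) = 10.79
  A: 0 + 1(16.02) = 16.02
  B: 0 + 1(16.02) = 16.02

16 lbmol/h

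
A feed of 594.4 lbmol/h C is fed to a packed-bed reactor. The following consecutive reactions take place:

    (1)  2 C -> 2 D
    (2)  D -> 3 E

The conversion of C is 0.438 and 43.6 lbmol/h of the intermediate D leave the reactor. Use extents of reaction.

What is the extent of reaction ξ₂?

Conversion of C: C consumed = 2ξ₁ = 0.438 × 594.4 → ξ₁ = 130.2 lbmol/h.
D balance: n_D = 0 + 2ξ₁ − 1ξ₂ = 43.6 → ξ₂ = (2·130.2 − 43.6)/1 = 216.7 lbmol/h.
Outlet amounts (n = n₀ + Σ ν·ξ):
  C: 594.4 − 2(130.2) = 334.1
  D: 0 + 2(130.2) − 1(216.7) = 43.6
  E: 0 + 3(216.7) = 650.2

ξ₂ = 217 lbmol/h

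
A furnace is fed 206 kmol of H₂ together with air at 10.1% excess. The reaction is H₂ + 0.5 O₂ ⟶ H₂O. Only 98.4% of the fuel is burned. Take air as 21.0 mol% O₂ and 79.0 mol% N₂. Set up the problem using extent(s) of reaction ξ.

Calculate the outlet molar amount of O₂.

Stoichiometric O₂ = 0.5 × 206 = 103 kmol; O₂ fed = 103 × 1.101 = 113.4 kmol.
N₂ fed = 113.4 × 79/21 = 426.6 kmol.
Fuel reacted = 0.984 × 206 → ξ = 202.7 kmol.
Outlet (n = n₀ + ν ξ):
  H₂: 206 − 1(202.7) = 3.296
  O₂: 113.4 − 0.5(202.7) = 12.05
  N₂: 426.6 (inert)
  H₂O: 0 + 1(202.7) = 202.7

12.1 kmol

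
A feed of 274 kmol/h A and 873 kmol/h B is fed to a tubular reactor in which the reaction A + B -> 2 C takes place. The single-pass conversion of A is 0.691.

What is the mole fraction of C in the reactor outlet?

0.33

A reacted = 0.691 × 274 = 189.3 kmol/h; ν_A = −1, so ξ = 189.3/1 = 189.3 kmol/h.
Outlet amounts (n = n₀ + ν ξ):
  A: 274 − 1(189.3) = 84.67
  B: 873 − 1(189.3) = 683.7
  C: 0 + 2(189.3) = 378.7
Total out = 1147 kmol/h; y_C = 378.7 / 1147 = 0.3301.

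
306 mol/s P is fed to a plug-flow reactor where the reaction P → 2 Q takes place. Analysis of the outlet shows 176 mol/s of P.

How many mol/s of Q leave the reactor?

260 mol/s

For P: n = n₀ − 1ξ → 176 = 306 − 1ξ, giving ξ = 130 mol/s.
Outlet amounts (n = n₀ + ν ξ):
  P: 306 − 1(130) = 176
  Q: 0 + 2(130) = 260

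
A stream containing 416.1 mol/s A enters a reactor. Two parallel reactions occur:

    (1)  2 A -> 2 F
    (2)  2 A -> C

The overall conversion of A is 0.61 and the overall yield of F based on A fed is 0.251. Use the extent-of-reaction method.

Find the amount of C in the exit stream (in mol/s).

Yield of F: 2ξ₁ / 416.1 = 0.251 → ξ₁ = 52.22 mol/s.
Conversion of A: 2ξ₁ + 2ξ₂ = 0.61 × 416.1 = 253.8 → ξ₂ = 74.69 mol/s.
Outlet amounts (n = n₀ + Σ ν·ξ):
  A: 416.1 − 2(52.22) − 2(74.69) = 162.3
  F: 0 + 2(52.22) = 104.4
  C: 0 + 1(74.69) = 74.69

74.7 mol/s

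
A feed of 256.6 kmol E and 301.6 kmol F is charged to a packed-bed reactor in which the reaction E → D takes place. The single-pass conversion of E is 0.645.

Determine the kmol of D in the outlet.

E reacted = 0.645 × 256.6 = 165.5 kmol; ν_E = −1, so ξ = 165.5/1 = 165.5 kmol.
Outlet amounts (n = n₀ + ν ξ):
  E: 256.6 − 1(165.5) = 91.09
  D: 0 + 1(165.5) = 165.5
  F: 301.6 (inert)

166 kmol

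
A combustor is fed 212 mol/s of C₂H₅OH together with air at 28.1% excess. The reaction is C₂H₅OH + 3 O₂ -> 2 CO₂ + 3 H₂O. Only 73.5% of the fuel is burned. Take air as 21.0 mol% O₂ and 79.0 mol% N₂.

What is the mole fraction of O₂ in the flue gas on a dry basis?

Stoichiometric O₂ = 3 × 212 = 636 mol/s; O₂ fed = 636 × 1.281 = 814.7 mol/s.
N₂ fed = 814.7 × 79/21 = 3065 mol/s.
Fuel reacted = 0.735 × 212 → ξ = 155.8 mol/s.
Outlet (n = n₀ + ν ξ):
  C₂H₅OH: 212 − 1(155.8) = 56.18
  O₂: 814.7 − 3(155.8) = 347.3
  N₂: 3065 (inert)
  CO₂: 0 + 2(155.8) = 311.6
  H₂O: 0 + 3(155.8) = 467.5
Dry total = 3780 mol/s; y_O₂ (dry) = 347.3 / 3780 = 0.09187.

0.0919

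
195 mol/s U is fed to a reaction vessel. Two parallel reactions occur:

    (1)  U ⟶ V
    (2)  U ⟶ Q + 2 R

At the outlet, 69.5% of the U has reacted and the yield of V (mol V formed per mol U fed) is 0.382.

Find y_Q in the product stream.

Yield of V: 1ξ₁ / 195 = 0.382 → ξ₁ = 74.49 mol/s.
Conversion of U: 1ξ₁ + 1ξ₂ = 0.695 × 195 = 135.5 → ξ₂ = 61.03 mol/s.
Outlet amounts (n = n₀ + Σ ν·ξ):
  U: 195 − 1(74.49) − 1(61.03) = 59.48
  V: 0 + 1(74.49) = 74.49
  Q: 0 + 1(61.03) = 61.03
  R: 0 + 2(61.03) = 122.1
Total out = 317.1 mol/s; y_Q = 61.03 / 317.1 = 0.1925.

0.192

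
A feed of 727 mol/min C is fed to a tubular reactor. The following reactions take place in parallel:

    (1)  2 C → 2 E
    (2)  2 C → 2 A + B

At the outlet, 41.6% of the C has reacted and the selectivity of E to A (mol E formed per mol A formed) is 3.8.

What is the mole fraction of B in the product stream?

Conversion of C: C consumed = 0.416 × 727 = 302.4 mol/min = 2ξ₁ + 2ξ₂.
Selectivity: 2ξ₁ / (2ξ₂) = 3.8 → ξ₁ = 3.8 ξ₂.
Substitute: (2·3.8 + 2) ξ₂ = 302.4 → ξ₂ = 31.5 mol/min, ξ₁ = 119.7 mol/min.
Outlet amounts (n = n₀ + Σ ν·ξ):
  C: 727 − 2(119.7) − 2(31.5) = 424.6
  E: 0 + 2(119.7) = 239.4
  A: 0 + 2(31.5) = 63.01
  B: 0 + 1(31.5) = 31.5
Total out = 758.5 mol/min; y_B = 31.5 / 758.5 = 0.04153.

0.0415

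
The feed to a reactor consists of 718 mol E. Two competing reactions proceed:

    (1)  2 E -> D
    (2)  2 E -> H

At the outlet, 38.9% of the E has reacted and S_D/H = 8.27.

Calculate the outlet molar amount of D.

125 mol

Conversion of E: E consumed = 0.389 × 718 = 279.3 mol = 2ξ₁ + 2ξ₂.
Selectivity: 1ξ₁ / (1ξ₂) = 8.27 → ξ₁ = 8.27 ξ₂.
Substitute: (2·8.27 + 2) ξ₂ = 279.3 → ξ₂ = 15.06 mol, ξ₁ = 124.6 mol.
Outlet amounts (n = n₀ + Σ ν·ξ):
  E: 718 − 2(124.6) − 2(15.06) = 438.7
  D: 0 + 1(124.6) = 124.6
  H: 0 + 1(15.06) = 15.06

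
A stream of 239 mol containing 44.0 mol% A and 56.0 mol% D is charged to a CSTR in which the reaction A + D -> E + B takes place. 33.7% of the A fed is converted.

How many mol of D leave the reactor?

A reacted = 0.337 × 105.2 = 35.44 mol; ν_A = −1, so ξ = 35.44/1 = 35.44 mol.
Outlet amounts (n = n₀ + ν ξ):
  A: 105.2 − 1(35.44) = 69.72
  D: 133.8 − 1(35.44) = 98.4
  E: 0 + 1(35.44) = 35.44
  B: 0 + 1(35.44) = 35.44

98.4 mol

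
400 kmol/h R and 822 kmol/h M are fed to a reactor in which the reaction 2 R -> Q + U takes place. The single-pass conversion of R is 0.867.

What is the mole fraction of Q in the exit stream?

R reacted = 0.867 × 400 = 346.8 kmol/h; ν_R = −2, so ξ = 346.8/2 = 173.4 kmol/h.
Outlet amounts (n = n₀ + ν ξ):
  R: 400 − 2(173.4) = 53.2
  Q: 0 + 1(173.4) = 173.4
  U: 0 + 1(173.4) = 173.4
  M: 822 (inert)
Total out = 1222 kmol/h; y_Q = 173.4 / 1222 = 0.1419.

0.142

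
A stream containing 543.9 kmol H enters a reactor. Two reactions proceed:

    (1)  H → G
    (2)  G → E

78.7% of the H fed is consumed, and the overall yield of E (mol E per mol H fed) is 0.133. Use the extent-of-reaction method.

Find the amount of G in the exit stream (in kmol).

356 kmol

Conversion of H: H consumed = 1ξ₁ = 0.787 × 543.9 → ξ₁ = 428 kmol.
Yield of E: 1ξ₂ / 543.9 = 0.133 → ξ₂ = 72.34 kmol.
Outlet amounts (n = n₀ + Σ ν·ξ):
  H: 543.9 − 1(428) = 115.9
  G: 0 + 1(428) − 1(72.34) = 355.7
  E: 0 + 1(72.34) = 72.34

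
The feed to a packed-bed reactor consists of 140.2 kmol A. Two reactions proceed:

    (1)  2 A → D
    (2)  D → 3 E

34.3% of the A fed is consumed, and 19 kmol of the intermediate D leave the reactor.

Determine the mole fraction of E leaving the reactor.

0.12

Conversion of A: A consumed = 2ξ₁ = 0.343 × 140.2 → ξ₁ = 24.04 kmol.
D balance: n_D = 0 + 1ξ₁ − 1ξ₂ = 19 → ξ₂ = (1·24.04 − 19)/1 = 5.044 kmol.
Outlet amounts (n = n₀ + Σ ν·ξ):
  A: 140.2 − 2(24.04) = 92.11
  D: 0 + 1(24.04) − 1(5.044) = 19
  E: 0 + 3(5.044) = 15.13
Total out = 126.2 kmol; y_E = 15.13 / 126.2 = 0.1199.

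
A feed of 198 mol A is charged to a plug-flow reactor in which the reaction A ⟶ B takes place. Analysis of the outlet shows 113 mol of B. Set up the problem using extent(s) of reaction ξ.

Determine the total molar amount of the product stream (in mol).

For B: n = n₀ + 1ξ → 113 = 0 + 1ξ, giving ξ = 113 mol.
Outlet amounts (n = n₀ + ν ξ):
  A: 198 − 1(113) = 85
  B: 0 + 1(113) = 113
Total out = 85 + 113 = 198 mol.

198 mol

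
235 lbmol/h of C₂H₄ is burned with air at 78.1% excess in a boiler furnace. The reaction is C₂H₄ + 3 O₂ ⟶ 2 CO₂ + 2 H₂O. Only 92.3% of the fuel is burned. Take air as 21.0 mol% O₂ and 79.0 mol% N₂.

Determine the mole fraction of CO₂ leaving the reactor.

0.0698

Stoichiometric O₂ = 3 × 235 = 705 lbmol/h; O₂ fed = 705 × 1.781 = 1256 lbmol/h.
N₂ fed = 1256 × 79/21 = 4723 lbmol/h.
Fuel reacted = 0.923 × 235 → ξ = 216.9 lbmol/h.
Outlet (n = n₀ + ν ξ):
  C₂H₄: 235 − 1(216.9) = 18.09
  O₂: 1256 − 3(216.9) = 604.9
  N₂: 4723 (inert)
  CO₂: 0 + 2(216.9) = 433.8
  H₂O: 0 + 2(216.9) = 433.8
Total out = 6214 lbmol/h; y_CO₂ = 433.8 / 6214 = 0.06981.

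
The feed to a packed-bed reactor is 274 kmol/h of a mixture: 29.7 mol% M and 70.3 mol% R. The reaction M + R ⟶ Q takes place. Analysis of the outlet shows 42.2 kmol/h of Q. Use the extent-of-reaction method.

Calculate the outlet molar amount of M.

39.2 kmol/h

For Q: n = n₀ + 1ξ → 42.2 = 0 + 1ξ, giving ξ = 42.2 kmol/h.
Outlet amounts (n = n₀ + ν ξ):
  M: 81.38 − 1(42.2) = 39.18
  R: 192.6 − 1(42.2) = 150.4
  Q: 0 + 1(42.2) = 42.2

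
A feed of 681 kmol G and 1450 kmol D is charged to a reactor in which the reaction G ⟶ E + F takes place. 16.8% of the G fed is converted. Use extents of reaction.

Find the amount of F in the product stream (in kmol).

114 kmol

G reacted = 0.168 × 681 = 114.4 kmol; ν_G = −1, so ξ = 114.4/1 = 114.4 kmol.
Outlet amounts (n = n₀ + ν ξ):
  G: 681 − 1(114.4) = 566.6
  E: 0 + 1(114.4) = 114.4
  F: 0 + 1(114.4) = 114.4
  D: 1450 (inert)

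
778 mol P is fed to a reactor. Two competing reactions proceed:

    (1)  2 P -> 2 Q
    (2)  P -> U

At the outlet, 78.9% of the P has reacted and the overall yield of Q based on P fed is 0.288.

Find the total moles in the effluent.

Yield of Q: 2ξ₁ / 778 = 0.288 → ξ₁ = 112 mol.
Conversion of P: 2ξ₁ + 1ξ₂ = 0.789 × 778 = 613.8 → ξ₂ = 389.8 mol.
Outlet amounts (n = n₀ + Σ ν·ξ):
  P: 778 − 2(112) − 1(389.8) = 164.2
  Q: 0 + 2(112) = 224.1
  U: 0 + 1(389.8) = 389.8
Total out = 164.2 + 224.1 + 389.8 = 778 mol.

778 mol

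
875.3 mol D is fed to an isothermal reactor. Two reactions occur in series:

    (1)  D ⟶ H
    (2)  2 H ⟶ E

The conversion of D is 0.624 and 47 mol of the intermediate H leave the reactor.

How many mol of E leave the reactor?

Conversion of D: D consumed = 1ξ₁ = 0.624 × 875.3 → ξ₁ = 546.2 mol.
H balance: n_H = 0 + 1ξ₁ − 2ξ₂ = 47 → ξ₂ = (1·546.2 − 47)/2 = 249.6 mol.
Outlet amounts (n = n₀ + Σ ν·ξ):
  D: 875.3 − 1(546.2) = 329.1
  H: 0 + 1(546.2) − 2(249.6) = 47
  E: 0 + 1(249.6) = 249.6

250 mol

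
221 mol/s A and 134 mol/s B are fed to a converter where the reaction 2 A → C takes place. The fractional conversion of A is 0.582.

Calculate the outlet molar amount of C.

A reacted = 0.582 × 221 = 128.6 mol/s; ν_A = −2, so ξ = 128.6/2 = 64.31 mol/s.
Outlet amounts (n = n₀ + ν ξ):
  A: 221 − 2(64.31) = 92.38
  C: 0 + 1(64.31) = 64.31
  B: 134 (inert)

64.3 mol/s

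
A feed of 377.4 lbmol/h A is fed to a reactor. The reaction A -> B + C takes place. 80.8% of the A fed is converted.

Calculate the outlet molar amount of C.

305 lbmol/h

A reacted = 0.808 × 377.4 = 304.9 lbmol/h; ν_A = −1, so ξ = 304.9/1 = 304.9 lbmol/h.
Outlet amounts (n = n₀ + ν ξ):
  A: 377.4 − 1(304.9) = 72.46
  B: 0 + 1(304.9) = 304.9
  C: 0 + 1(304.9) = 304.9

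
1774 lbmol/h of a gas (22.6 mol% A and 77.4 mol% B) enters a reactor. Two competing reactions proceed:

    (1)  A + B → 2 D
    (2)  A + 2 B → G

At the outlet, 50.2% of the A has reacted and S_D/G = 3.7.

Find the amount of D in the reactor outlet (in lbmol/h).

261 lbmol/h

Conversion of A: A consumed = 0.502 × 400.9 = 201.3 lbmol/h = 1ξ₁ + 1ξ₂.
Selectivity: 2ξ₁ / (1ξ₂) = 3.7 → ξ₁ = 1.85 ξ₂.
Substitute: (1·1.85 + 1) ξ₂ = 201.3 → ξ₂ = 70.62 lbmol/h, ξ₁ = 130.6 lbmol/h.
Outlet amounts (n = n₀ + Σ ν·ξ):
  A: 400.9 − 1(130.6) − 1(70.62) = 199.7
  B: 1373 − 1(130.6) − 2(70.62) = 1101
  D: 0 + 2(130.6) = 261.3
  G: 0 + 1(70.62) = 70.62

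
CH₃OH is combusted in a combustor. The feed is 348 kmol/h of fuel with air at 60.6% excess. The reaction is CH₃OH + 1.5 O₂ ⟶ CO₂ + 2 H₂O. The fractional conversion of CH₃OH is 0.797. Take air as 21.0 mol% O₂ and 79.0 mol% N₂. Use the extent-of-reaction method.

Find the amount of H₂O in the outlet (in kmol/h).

555 kmol/h

Stoichiometric O₂ = 1.5 × 348 = 522 kmol/h; O₂ fed = 522 × 1.606 = 838.3 kmol/h.
N₂ fed = 838.3 × 79/21 = 3154 kmol/h.
Fuel reacted = 0.797 × 348 → ξ = 277.4 kmol/h.
Outlet (n = n₀ + ν ξ):
  CH₃OH: 348 − 1(277.4) = 70.64
  O₂: 838.3 − 1.5(277.4) = 422.3
  N₂: 3154 (inert)
  CO₂: 0 + 1(277.4) = 277.4
  H₂O: 0 + 2(277.4) = 554.7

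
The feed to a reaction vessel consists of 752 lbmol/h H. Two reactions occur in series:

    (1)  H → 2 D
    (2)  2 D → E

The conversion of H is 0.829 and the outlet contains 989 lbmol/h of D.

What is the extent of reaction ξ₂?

Conversion of H: H consumed = 1ξ₁ = 0.829 × 752 → ξ₁ = 623.4 lbmol/h.
D balance: n_D = 0 + 2ξ₁ − 2ξ₂ = 989 → ξ₂ = (2·623.4 − 989)/2 = 128.9 lbmol/h.
Outlet amounts (n = n₀ + Σ ν·ξ):
  H: 752 − 1(623.4) = 128.6
  D: 0 + 2(623.4) − 2(128.9) = 989
  E: 0 + 1(128.9) = 128.9

ξ₂ = 129 lbmol/h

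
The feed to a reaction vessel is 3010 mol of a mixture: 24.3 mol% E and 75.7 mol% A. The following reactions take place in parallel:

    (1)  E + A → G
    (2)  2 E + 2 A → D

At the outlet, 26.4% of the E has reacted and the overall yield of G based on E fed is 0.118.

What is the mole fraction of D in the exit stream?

Yield of G: 1ξ₁ / 731.4 = 0.118 → ξ₁ = 86.31 mol.
Conversion of E: 1ξ₁ + 2ξ₂ = 0.264 × 731.4 = 193.1 → ξ₂ = 53.39 mol.
Outlet amounts (n = n₀ + Σ ν·ξ):
  E: 731.4 − 1(86.31) − 2(53.39) = 538.3
  A: 2279 − 1(86.31) − 2(53.39) = 2085
  G: 0 + 1(86.31) = 86.31
  D: 0 + 1(53.39) = 53.39
Total out = 2764 mol; y_D = 53.39 / 2764 = 0.01932.

0.0193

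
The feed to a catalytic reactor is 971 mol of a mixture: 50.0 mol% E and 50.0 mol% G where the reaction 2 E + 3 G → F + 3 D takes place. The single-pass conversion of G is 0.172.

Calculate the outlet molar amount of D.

G reacted = 0.172 × 485.5 = 83.51 mol; ν_G = −3, so ξ = 83.51/3 = 27.84 mol.
Outlet amounts (n = n₀ + ν ξ):
  E: 485.5 − 2(27.84) = 429.8
  G: 485.5 − 3(27.84) = 402
  F: 0 + 1(27.84) = 27.84
  D: 0 + 3(27.84) = 83.51

83.5 mol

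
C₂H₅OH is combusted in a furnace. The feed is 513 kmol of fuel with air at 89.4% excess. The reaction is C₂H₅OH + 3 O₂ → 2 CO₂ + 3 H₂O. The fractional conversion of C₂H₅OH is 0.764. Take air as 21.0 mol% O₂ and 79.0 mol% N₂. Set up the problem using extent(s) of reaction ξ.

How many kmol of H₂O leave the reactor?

1180 kmol

Stoichiometric O₂ = 3 × 513 = 1539 kmol; O₂ fed = 1539 × 1.894 = 2915 kmol.
N₂ fed = 2915 × 79/21 = 10970 kmol.
Fuel reacted = 0.764 × 513 → ξ = 391.9 kmol.
Outlet (n = n₀ + ν ξ):
  C₂H₅OH: 513 − 1(391.9) = 121.1
  O₂: 2915 − 3(391.9) = 1739
  N₂: 10970 (inert)
  CO₂: 0 + 2(391.9) = 783.9
  H₂O: 0 + 3(391.9) = 1176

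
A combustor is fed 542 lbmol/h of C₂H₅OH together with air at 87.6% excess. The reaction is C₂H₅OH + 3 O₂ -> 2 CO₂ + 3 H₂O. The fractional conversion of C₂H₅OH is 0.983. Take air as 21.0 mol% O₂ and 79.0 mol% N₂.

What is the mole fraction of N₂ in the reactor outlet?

0.736

Stoichiometric O₂ = 3 × 542 = 1626 lbmol/h; O₂ fed = 1626 × 1.876 = 3050 lbmol/h.
N₂ fed = 3050 × 79/21 = 11480 lbmol/h.
Fuel reacted = 0.983 × 542 → ξ = 532.8 lbmol/h.
Outlet (n = n₀ + ν ξ):
  C₂H₅OH: 542 − 1(532.8) = 9.214
  O₂: 3050 − 3(532.8) = 1452
  N₂: 11480 (inert)
  CO₂: 0 + 2(532.8) = 1066
  H₂O: 0 + 3(532.8) = 1598
Total out = 15600 lbmol/h; y_N₂ = 11480 / 15600 = 0.7356.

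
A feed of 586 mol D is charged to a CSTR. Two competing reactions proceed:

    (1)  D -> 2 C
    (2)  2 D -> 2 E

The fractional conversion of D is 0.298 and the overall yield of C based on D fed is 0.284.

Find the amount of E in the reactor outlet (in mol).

Yield of C: 2ξ₁ / 586 = 0.284 → ξ₁ = 83.21 mol.
Conversion of D: 1ξ₁ + 2ξ₂ = 0.298 × 586 = 174.6 → ξ₂ = 45.71 mol.
Outlet amounts (n = n₀ + Σ ν·ξ):
  D: 586 − 1(83.21) − 2(45.71) = 411.4
  C: 0 + 2(83.21) = 166.4
  E: 0 + 2(45.71) = 91.42

91.4 mol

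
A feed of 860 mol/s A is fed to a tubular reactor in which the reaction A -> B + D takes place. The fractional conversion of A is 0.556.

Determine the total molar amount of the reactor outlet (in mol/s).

1340 mol/s

A reacted = 0.556 × 860 = 478.2 mol/s; ν_A = −1, so ξ = 478.2/1 = 478.2 mol/s.
Outlet amounts (n = n₀ + ν ξ):
  A: 860 − 1(478.2) = 381.8
  B: 0 + 1(478.2) = 478.2
  D: 0 + 1(478.2) = 478.2
Total out = 381.8 + 478.2 + 478.2 = 1338 mol/s.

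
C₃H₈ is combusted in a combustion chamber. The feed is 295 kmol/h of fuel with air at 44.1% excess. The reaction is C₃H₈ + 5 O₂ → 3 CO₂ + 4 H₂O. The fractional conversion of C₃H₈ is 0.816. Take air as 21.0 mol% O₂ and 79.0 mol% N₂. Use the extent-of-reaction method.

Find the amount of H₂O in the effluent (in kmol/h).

Stoichiometric O₂ = 5 × 295 = 1475 kmol/h; O₂ fed = 1475 × 1.441 = 2125 kmol/h.
N₂ fed = 2125 × 79/21 = 7996 kmol/h.
Fuel reacted = 0.816 × 295 → ξ = 240.7 kmol/h.
Outlet (n = n₀ + ν ξ):
  C₃H₈: 295 − 1(240.7) = 54.28
  O₂: 2125 − 5(240.7) = 921.9
  N₂: 7996 (inert)
  CO₂: 0 + 3(240.7) = 722.2
  H₂O: 0 + 4(240.7) = 962.9

963 kmol/h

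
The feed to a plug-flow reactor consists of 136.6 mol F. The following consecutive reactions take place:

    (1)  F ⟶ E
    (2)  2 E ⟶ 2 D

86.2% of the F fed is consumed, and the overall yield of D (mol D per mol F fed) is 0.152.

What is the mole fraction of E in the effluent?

Conversion of F: F consumed = 1ξ₁ = 0.862 × 136.6 → ξ₁ = 117.7 mol.
Yield of D: 2ξ₂ / 136.6 = 0.152 → ξ₂ = 10.38 mol.
Outlet amounts (n = n₀ + Σ ν·ξ):
  F: 136.6 − 1(117.7) = 18.85
  E: 0 + 1(117.7) − 2(10.38) = 96.99
  D: 0 + 2(10.38) = 20.76
Total out = 136.6 mol; y_E = 96.99 / 136.6 = 0.71.

0.71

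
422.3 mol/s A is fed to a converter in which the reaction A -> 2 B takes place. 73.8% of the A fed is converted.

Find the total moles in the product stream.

A reacted = 0.738 × 422.3 = 311.7 mol/s; ν_A = −1, so ξ = 311.7/1 = 311.7 mol/s.
Outlet amounts (n = n₀ + ν ξ):
  A: 422.3 − 1(311.7) = 110.6
  B: 0 + 2(311.7) = 623.3
Total out = 110.6 + 623.3 = 734 mol/s.

734 mol/s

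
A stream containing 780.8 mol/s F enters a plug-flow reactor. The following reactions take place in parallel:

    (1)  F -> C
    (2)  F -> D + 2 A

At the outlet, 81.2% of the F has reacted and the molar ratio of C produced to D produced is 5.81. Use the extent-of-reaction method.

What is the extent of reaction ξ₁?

Conversion of F: F consumed = 0.812 × 780.8 = 634 mol/s = 1ξ₁ + 1ξ₂.
Selectivity: 1ξ₁ / (1ξ₂) = 5.81 → ξ₁ = 5.81 ξ₂.
Substitute: (1·5.81 + 1) ξ₂ = 634 → ξ₂ = 93.1 mol/s, ξ₁ = 540.9 mol/s.
Outlet amounts (n = n₀ + Σ ν·ξ):
  F: 780.8 − 1(540.9) − 1(93.1) = 146.8
  C: 0 + 1(540.9) = 540.9
  D: 0 + 1(93.1) = 93.1
  A: 0 + 2(93.1) = 186.2

ξ₁ = 541 mol/s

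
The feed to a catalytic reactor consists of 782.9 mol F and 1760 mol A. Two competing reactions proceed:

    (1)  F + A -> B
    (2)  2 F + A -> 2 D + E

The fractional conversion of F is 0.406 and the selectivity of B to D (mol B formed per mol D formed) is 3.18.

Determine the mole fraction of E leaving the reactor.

0.0165

Conversion of F: F consumed = 0.406 × 782.9 = 317.9 mol = 1ξ₁ + 2ξ₂.
Selectivity: 1ξ₁ / (2ξ₂) = 3.18 → ξ₁ = 6.36 ξ₂.
Substitute: (1·6.36 + 2) ξ₂ = 317.9 → ξ₂ = 38.02 mol, ξ₁ = 241.8 mol.
Outlet amounts (n = n₀ + Σ ν·ξ):
  F: 782.9 − 1(241.8) − 2(38.02) = 465
  A: 1760 − 1(241.8) − 1(38.02) = 1480
  B: 0 + 1(241.8) = 241.8
  D: 0 + 2(38.02) = 76.04
  E: 0 + 1(38.02) = 38.02
Total out = 2301 mol; y_E = 38.02 / 2301 = 0.01652.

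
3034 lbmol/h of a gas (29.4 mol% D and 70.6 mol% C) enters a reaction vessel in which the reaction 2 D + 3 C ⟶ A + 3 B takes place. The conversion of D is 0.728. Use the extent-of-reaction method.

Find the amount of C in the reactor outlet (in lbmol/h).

1170 lbmol/h

D reacted = 0.728 × 892 = 649.4 lbmol/h; ν_D = −2, so ξ = 649.4/2 = 324.7 lbmol/h.
Outlet amounts (n = n₀ + ν ξ):
  D: 892 − 2(324.7) = 242.6
  C: 2142 − 3(324.7) = 1168
  A: 0 + 1(324.7) = 324.7
  B: 0 + 3(324.7) = 974.1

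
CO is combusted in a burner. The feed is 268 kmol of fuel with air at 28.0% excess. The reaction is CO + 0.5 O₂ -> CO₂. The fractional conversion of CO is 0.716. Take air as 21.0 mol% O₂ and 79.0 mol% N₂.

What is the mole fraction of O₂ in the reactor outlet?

Stoichiometric O₂ = 0.5 × 268 = 134 kmol; O₂ fed = 134 × 1.280 = 171.5 kmol.
N₂ fed = 171.5 × 79/21 = 645.2 kmol.
Fuel reacted = 0.716 × 268 → ξ = 191.9 kmol.
Outlet (n = n₀ + ν ξ):
  CO: 268 − 1(191.9) = 76.11
  O₂: 171.5 − 0.5(191.9) = 75.58
  N₂: 645.2 (inert)
  CO₂: 0 + 1(191.9) = 191.9
Total out = 988.8 kmol; y_O₂ = 75.58 / 988.8 = 0.07643.

0.0764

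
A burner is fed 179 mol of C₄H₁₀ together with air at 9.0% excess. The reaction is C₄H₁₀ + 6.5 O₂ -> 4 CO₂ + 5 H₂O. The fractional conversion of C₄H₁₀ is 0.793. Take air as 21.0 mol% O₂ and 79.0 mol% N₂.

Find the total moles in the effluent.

Stoichiometric O₂ = 6.5 × 179 = 1164 mol; O₂ fed = 1164 × 1.090 = 1268 mol.
N₂ fed = 1268 × 79/21 = 4771 mol.
Fuel reacted = 0.793 × 179 → ξ = 141.9 mol.
Outlet (n = n₀ + ν ξ):
  C₄H₁₀: 179 − 1(141.9) = 37.05
  O₂: 1268 − 6.5(141.9) = 345.6
  N₂: 4771 (inert)
  CO₂: 0 + 4(141.9) = 567.8
  H₂O: 0 + 5(141.9) = 709.7
Total out = 37.05 + 345.6 + 4771 + 567.8 + 709.7 = 6431 mol.

6430 mol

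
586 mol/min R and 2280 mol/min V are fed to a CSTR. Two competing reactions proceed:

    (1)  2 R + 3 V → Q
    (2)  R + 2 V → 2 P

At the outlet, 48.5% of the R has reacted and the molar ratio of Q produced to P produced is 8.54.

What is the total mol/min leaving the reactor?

2310 mol/min

Conversion of R: R consumed = 0.485 × 586 = 284.2 mol/min = 2ξ₁ + 1ξ₂.
Selectivity: 1ξ₁ / (2ξ₂) = 8.54 → ξ₁ = 17.08 ξ₂.
Substitute: (2·17.08 + 1) ξ₂ = 284.2 → ξ₂ = 8.083 mol/min, ξ₁ = 138.1 mol/min.
Outlet amounts (n = n₀ + Σ ν·ξ):
  R: 586 − 2(138.1) − 1(8.083) = 301.8
  V: 2280 − 3(138.1) − 2(8.083) = 1850
  Q: 0 + 1(138.1) = 138.1
  P: 0 + 2(8.083) = 16.17
Total out = 301.8 + 1850 + 138.1 + 16.17 = 2306 mol/min.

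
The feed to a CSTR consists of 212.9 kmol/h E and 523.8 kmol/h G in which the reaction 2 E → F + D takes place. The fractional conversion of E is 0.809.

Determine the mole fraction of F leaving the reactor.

0.117

E reacted = 0.809 × 212.9 = 172.2 kmol/h; ν_E = −2, so ξ = 172.2/2 = 86.12 kmol/h.
Outlet amounts (n = n₀ + ν ξ):
  E: 212.9 − 2(86.12) = 40.66
  F: 0 + 1(86.12) = 86.12
  D: 0 + 1(86.12) = 86.12
  G: 523.8 (inert)
Total out = 736.7 kmol/h; y_F = 86.12 / 736.7 = 0.1169.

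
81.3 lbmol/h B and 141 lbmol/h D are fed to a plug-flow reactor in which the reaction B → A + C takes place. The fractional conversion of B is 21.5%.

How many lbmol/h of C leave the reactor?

B reacted = 0.215 × 81.3 = 17.48 lbmol/h; ν_B = −1, so ξ = 17.48/1 = 17.48 lbmol/h.
Outlet amounts (n = n₀ + ν ξ):
  B: 81.3 − 1(17.48) = 63.82
  A: 0 + 1(17.48) = 17.48
  C: 0 + 1(17.48) = 17.48
  D: 141 (inert)

17.5 lbmol/h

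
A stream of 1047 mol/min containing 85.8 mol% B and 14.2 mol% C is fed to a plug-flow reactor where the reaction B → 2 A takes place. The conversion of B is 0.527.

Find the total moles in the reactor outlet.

1520 mol/min

B reacted = 0.527 × 898.3 = 473.4 mol/min; ν_B = −1, so ξ = 473.4/1 = 473.4 mol/min.
Outlet amounts (n = n₀ + ν ξ):
  B: 898.3 − 1(473.4) = 424.9
  A: 0 + 2(473.4) = 946.8
  C: 148.7 (inert)
Total out = 424.9 + 946.8 + 148.7 = 1520 mol/min.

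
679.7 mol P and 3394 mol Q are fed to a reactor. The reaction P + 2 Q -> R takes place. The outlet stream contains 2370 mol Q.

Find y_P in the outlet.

0.055

For Q: n = n₀ − 2ξ → 2370 = 3394 − 2ξ, giving ξ = 512 mol.
Outlet amounts (n = n₀ + ν ξ):
  P: 679.7 − 1(512) = 167.7
  Q: 3394 − 2(512) = 2370
  R: 0 + 1(512) = 512
Total out = 3050 mol; y_P = 167.7 / 3050 = 0.05499.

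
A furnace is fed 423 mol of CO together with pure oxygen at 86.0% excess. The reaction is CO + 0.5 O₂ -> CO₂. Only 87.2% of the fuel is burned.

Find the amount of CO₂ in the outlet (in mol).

369 mol

Stoichiometric O₂ = 0.5 × 423 = 211.5 mol; O₂ fed = 211.5 × 1.860 = 393.4 mol.
Fuel reacted = 0.872 × 423 → ξ = 368.9 mol.
Outlet (n = n₀ + ν ξ):
  CO: 423 − 1(368.9) = 54.14
  O₂: 393.4 − 0.5(368.9) = 209
  CO₂: 0 + 1(368.9) = 368.9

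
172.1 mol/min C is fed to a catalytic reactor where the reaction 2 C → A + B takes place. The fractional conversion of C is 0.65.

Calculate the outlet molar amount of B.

C reacted = 0.65 × 172.1 = 111.9 mol/min; ν_C = −2, so ξ = 111.9/2 = 55.93 mol/min.
Outlet amounts (n = n₀ + ν ξ):
  C: 172.1 − 2(55.93) = 60.23
  A: 0 + 1(55.93) = 55.93
  B: 0 + 1(55.93) = 55.93

55.9 mol/min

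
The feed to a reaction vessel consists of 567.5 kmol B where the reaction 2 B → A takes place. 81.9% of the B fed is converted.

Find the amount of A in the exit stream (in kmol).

B reacted = 0.819 × 567.5 = 464.8 kmol; ν_B = −2, so ξ = 464.8/2 = 232.4 kmol.
Outlet amounts (n = n₀ + ν ξ):
  B: 567.5 − 2(232.4) = 102.7
  A: 0 + 1(232.4) = 232.4

232 kmol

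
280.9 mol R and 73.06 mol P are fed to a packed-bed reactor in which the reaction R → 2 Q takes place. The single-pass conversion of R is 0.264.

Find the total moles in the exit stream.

R reacted = 0.264 × 280.9 = 74.16 mol; ν_R = −1, so ξ = 74.16/1 = 74.16 mol.
Outlet amounts (n = n₀ + ν ξ):
  R: 280.9 − 1(74.16) = 206.7
  Q: 0 + 2(74.16) = 148.3
  P: 73.06 (inert)
Total out = 206.7 + 148.3 + 73.06 = 428.1 mol.

428 mol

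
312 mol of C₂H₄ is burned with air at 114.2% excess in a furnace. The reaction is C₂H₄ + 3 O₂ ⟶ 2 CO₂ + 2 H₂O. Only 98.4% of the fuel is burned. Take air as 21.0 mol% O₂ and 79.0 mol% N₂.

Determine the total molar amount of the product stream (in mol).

9860 mol

Stoichiometric O₂ = 3 × 312 = 936 mol; O₂ fed = 936 × 2.142 = 2005 mol.
N₂ fed = 2005 × 79/21 = 7542 mol.
Fuel reacted = 0.984 × 312 → ξ = 307 mol.
Outlet (n = n₀ + ν ξ):
  C₂H₄: 312 − 1(307) = 4.992
  O₂: 2005 − 3(307) = 1084
  N₂: 7542 (inert)
  CO₂: 0 + 2(307) = 614
  H₂O: 0 + 2(307) = 614
Total out = 4.992 + 1084 + 7542 + 614 + 614 = 9859 mol.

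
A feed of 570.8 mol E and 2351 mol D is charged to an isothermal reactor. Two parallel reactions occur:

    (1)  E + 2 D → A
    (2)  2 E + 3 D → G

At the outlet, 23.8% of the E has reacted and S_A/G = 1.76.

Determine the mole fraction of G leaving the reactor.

Conversion of E: E consumed = 0.238 × 570.8 = 135.9 mol = 1ξ₁ + 2ξ₂.
Selectivity: 1ξ₁ / (1ξ₂) = 1.76 → ξ₁ = 1.76 ξ₂.
Substitute: (1·1.76 + 2) ξ₂ = 135.9 → ξ₂ = 36.13 mol, ξ₁ = 63.59 mol.
Outlet amounts (n = n₀ + Σ ν·ξ):
  E: 570.8 − 1(63.59) − 2(36.13) = 434.9
  D: 2351 − 2(63.59) − 3(36.13) = 2115
  A: 0 + 1(63.59) = 63.59
  G: 0 + 1(36.13) = 36.13
Total out = 2650 mol; y_G = 36.13 / 2650 = 0.01363.

0.0136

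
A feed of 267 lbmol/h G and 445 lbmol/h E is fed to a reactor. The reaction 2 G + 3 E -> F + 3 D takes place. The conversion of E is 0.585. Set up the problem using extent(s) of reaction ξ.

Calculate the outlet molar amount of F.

E reacted = 0.585 × 445 = 260.3 lbmol/h; ν_E = −3, so ξ = 260.3/3 = 86.77 lbmol/h.
Outlet amounts (n = n₀ + ν ξ):
  G: 267 − 2(86.77) = 93.45
  E: 445 − 3(86.77) = 184.7
  F: 0 + 1(86.77) = 86.77
  D: 0 + 3(86.77) = 260.3

86.8 lbmol/h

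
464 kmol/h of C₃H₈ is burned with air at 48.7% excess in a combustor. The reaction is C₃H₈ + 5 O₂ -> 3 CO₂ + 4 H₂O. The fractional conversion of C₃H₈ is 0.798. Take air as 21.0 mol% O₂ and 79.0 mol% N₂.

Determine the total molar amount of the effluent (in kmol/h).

Stoichiometric O₂ = 5 × 464 = 2320 kmol/h; O₂ fed = 2320 × 1.487 = 3450 kmol/h.
N₂ fed = 3450 × 79/21 = 12980 kmol/h.
Fuel reacted = 0.798 × 464 → ξ = 370.3 kmol/h.
Outlet (n = n₀ + ν ξ):
  C₃H₈: 464 − 1(370.3) = 93.73
  O₂: 3450 − 5(370.3) = 1598
  N₂: 12980 (inert)
  CO₂: 0 + 3(370.3) = 1111
  H₂O: 0 + 4(370.3) = 1481
Total out = 93.73 + 1598 + 12980 + 1111 + 1481 = 17260 kmol/h.

17300 kmol/h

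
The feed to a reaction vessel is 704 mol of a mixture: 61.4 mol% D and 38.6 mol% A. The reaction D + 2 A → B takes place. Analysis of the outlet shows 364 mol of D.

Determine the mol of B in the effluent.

For D: n = n₀ − 1ξ → 364 = 432.3 − 1ξ, giving ξ = 68.26 mol.
Outlet amounts (n = n₀ + ν ξ):
  D: 432.3 − 1(68.26) = 364
  A: 271.7 − 2(68.26) = 135.2
  B: 0 + 1(68.26) = 68.26

68.3 mol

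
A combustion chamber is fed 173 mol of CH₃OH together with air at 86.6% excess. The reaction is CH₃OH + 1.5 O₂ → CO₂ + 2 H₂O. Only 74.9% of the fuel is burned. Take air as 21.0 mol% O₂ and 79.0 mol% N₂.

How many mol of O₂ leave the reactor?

Stoichiometric O₂ = 1.5 × 173 = 259.5 mol; O₂ fed = 259.5 × 1.866 = 484.2 mol.
N₂ fed = 484.2 × 79/21 = 1822 mol.
Fuel reacted = 0.749 × 173 → ξ = 129.6 mol.
Outlet (n = n₀ + ν ξ):
  CH₃OH: 173 − 1(129.6) = 43.42
  O₂: 484.2 − 1.5(129.6) = 289.9
  N₂: 1822 (inert)
  CO₂: 0 + 1(129.6) = 129.6
  H₂O: 0 + 2(129.6) = 259.2

290 mol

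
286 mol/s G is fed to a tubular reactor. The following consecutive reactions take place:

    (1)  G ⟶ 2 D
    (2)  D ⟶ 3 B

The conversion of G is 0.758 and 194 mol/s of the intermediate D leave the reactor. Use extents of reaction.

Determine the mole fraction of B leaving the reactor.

Conversion of G: G consumed = 1ξ₁ = 0.758 × 286 → ξ₁ = 216.8 mol/s.
D balance: n_D = 0 + 2ξ₁ − 1ξ₂ = 194 → ξ₂ = (2·216.8 − 194)/1 = 239.6 mol/s.
Outlet amounts (n = n₀ + Σ ν·ξ):
  G: 286 − 1(216.8) = 69.21
  D: 0 + 2(216.8) − 1(239.6) = 194
  B: 0 + 3(239.6) = 718.7
Total out = 981.9 mol/s; y_B = 718.7 / 981.9 = 0.7319.

0.732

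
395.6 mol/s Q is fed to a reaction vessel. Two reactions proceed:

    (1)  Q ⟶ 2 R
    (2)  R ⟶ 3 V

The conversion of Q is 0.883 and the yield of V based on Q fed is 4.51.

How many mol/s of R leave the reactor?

104 mol/s

Conversion of Q: Q consumed = 1ξ₁ = 0.883 × 395.6 → ξ₁ = 349.3 mol/s.
Yield of V: 3ξ₂ / 395.6 = 4.51 → ξ₂ = 594.7 mol/s.
Outlet amounts (n = n₀ + Σ ν·ξ):
  Q: 395.6 − 1(349.3) = 46.29
  R: 0 + 2(349.3) − 1(594.7) = 103.9
  V: 0 + 3(594.7) = 1784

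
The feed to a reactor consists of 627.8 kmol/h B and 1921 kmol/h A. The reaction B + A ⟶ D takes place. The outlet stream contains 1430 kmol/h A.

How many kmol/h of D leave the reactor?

491 kmol/h

For A: n = n₀ − 1ξ → 1430 = 1921 − 1ξ, giving ξ = 491 kmol/h.
Outlet amounts (n = n₀ + ν ξ):
  B: 627.8 − 1(491) = 136.8
  A: 1921 − 1(491) = 1430
  D: 0 + 1(491) = 491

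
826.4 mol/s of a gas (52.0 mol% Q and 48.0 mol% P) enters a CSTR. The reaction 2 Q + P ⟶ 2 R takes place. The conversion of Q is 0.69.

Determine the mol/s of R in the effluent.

297 mol/s

Q reacted = 0.69 × 429.7 = 296.5 mol/s; ν_Q = −2, so ξ = 296.5/2 = 148.3 mol/s.
Outlet amounts (n = n₀ + ν ξ):
  Q: 429.7 − 2(148.3) = 133.2
  P: 396.7 − 1(148.3) = 248.4
  R: 0 + 2(148.3) = 296.5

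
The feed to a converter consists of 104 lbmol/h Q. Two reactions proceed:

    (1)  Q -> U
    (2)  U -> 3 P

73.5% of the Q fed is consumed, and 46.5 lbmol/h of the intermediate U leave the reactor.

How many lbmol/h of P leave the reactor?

Conversion of Q: Q consumed = 1ξ₁ = 0.735 × 104 → ξ₁ = 76.44 lbmol/h.
U balance: n_U = 0 + 1ξ₁ − 1ξ₂ = 46.5 → ξ₂ = (1·76.44 − 46.5)/1 = 29.94 lbmol/h.
Outlet amounts (n = n₀ + Σ ν·ξ):
  Q: 104 − 1(76.44) = 27.56
  U: 0 + 1(76.44) − 1(29.94) = 46.5
  P: 0 + 3(29.94) = 89.82

89.8 lbmol/h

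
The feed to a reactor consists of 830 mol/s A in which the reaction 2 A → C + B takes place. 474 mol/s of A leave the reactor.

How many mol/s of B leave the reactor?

178 mol/s

For A: n = n₀ − 2ξ → 474 = 830 − 2ξ, giving ξ = 178 mol/s.
Outlet amounts (n = n₀ + ν ξ):
  A: 830 − 2(178) = 474
  C: 0 + 1(178) = 178
  B: 0 + 1(178) = 178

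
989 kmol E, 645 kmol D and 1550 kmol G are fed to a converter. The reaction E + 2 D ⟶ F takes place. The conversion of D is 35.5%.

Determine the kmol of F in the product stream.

114 kmol

D reacted = 0.355 × 645 = 229 kmol; ν_D = −2, so ξ = 229/2 = 114.5 kmol.
Outlet amounts (n = n₀ + ν ξ):
  E: 989 − 1(114.5) = 874.5
  D: 645 − 2(114.5) = 416
  F: 0 + 1(114.5) = 114.5
  G: 1550 (inert)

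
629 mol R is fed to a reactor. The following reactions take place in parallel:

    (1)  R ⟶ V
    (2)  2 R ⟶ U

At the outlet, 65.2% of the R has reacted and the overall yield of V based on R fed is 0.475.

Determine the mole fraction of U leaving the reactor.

Yield of V: 1ξ₁ / 629 = 0.475 → ξ₁ = 298.8 mol.
Conversion of R: 1ξ₁ + 2ξ₂ = 0.652 × 629 = 410.1 → ξ₂ = 55.67 mol.
Outlet amounts (n = n₀ + Σ ν·ξ):
  R: 629 − 1(298.8) − 2(55.67) = 218.9
  V: 0 + 1(298.8) = 298.8
  U: 0 + 1(55.67) = 55.67
Total out = 573.3 mol; y_U = 55.67 / 573.3 = 0.09709.

0.0971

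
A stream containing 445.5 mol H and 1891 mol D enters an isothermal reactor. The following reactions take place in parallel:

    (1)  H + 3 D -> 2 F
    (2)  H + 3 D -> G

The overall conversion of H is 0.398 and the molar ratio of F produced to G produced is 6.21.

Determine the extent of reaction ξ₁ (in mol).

Conversion of H: H consumed = 0.398 × 445.5 = 177.3 mol = 1ξ₁ + 1ξ₂.
Selectivity: 2ξ₁ / (1ξ₂) = 6.21 → ξ₁ = 3.105 ξ₂.
Substitute: (1·3.105 + 1) ξ₂ = 177.3 → ξ₂ = 43.19 mol, ξ₁ = 134.1 mol.
Outlet amounts (n = n₀ + Σ ν·ξ):
  H: 445.5 − 1(134.1) − 1(43.19) = 268.2
  D: 1891 − 3(134.1) − 3(43.19) = 1359
  F: 0 + 2(134.1) = 268.2
  G: 0 + 1(43.19) = 43.19

ξ₁ = 134 mol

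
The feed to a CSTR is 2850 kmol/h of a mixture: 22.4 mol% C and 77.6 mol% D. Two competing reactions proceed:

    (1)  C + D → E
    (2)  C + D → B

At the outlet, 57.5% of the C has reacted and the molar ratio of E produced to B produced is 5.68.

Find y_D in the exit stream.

Conversion of C: C consumed = 0.575 × 638.4 = 367.1 kmol/h = 1ξ₁ + 1ξ₂.
Selectivity: 1ξ₁ / (1ξ₂) = 5.68 → ξ₁ = 5.68 ξ₂.
Substitute: (1·5.68 + 1) ξ₂ = 367.1 → ξ₂ = 54.95 kmol/h, ξ₁ = 312.1 kmol/h.
Outlet amounts (n = n₀ + Σ ν·ξ):
  C: 638.4 − 1(312.1) − 1(54.95) = 271.3
  D: 2212 − 1(312.1) − 1(54.95) = 1845
  E: 0 + 1(312.1) = 312.1
  B: 0 + 1(54.95) = 54.95
Total out = 2483 kmol/h; y_D = 1845 / 2483 = 0.7429.

0.743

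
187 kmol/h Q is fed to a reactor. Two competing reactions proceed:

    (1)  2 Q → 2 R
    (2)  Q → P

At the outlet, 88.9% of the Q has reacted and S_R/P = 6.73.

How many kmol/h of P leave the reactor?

21.5 kmol/h

Conversion of Q: Q consumed = 0.889 × 187 = 166.2 kmol/h = 2ξ₁ + 1ξ₂.
Selectivity: 2ξ₁ / (1ξ₂) = 6.73 → ξ₁ = 3.365 ξ₂.
Substitute: (2·3.365 + 1) ξ₂ = 166.2 → ξ₂ = 21.51 kmol/h, ξ₁ = 72.37 kmol/h.
Outlet amounts (n = n₀ + Σ ν·ξ):
  Q: 187 − 2(72.37) − 1(21.51) = 20.76
  R: 0 + 2(72.37) = 144.7
  P: 0 + 1(21.51) = 21.51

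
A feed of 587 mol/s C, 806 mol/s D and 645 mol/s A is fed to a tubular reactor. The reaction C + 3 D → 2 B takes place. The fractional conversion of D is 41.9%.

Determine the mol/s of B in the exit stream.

225 mol/s

D reacted = 0.419 × 806 = 337.7 mol/s; ν_D = −3, so ξ = 337.7/3 = 112.6 mol/s.
Outlet amounts (n = n₀ + ν ξ):
  C: 587 − 1(112.6) = 474.4
  D: 806 − 3(112.6) = 468.3
  B: 0 + 2(112.6) = 225.1
  A: 645 (inert)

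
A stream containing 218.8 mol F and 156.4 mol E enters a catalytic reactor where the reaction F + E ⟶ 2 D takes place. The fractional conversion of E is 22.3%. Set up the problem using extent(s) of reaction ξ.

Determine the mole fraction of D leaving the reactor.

E reacted = 0.223 × 156.4 = 34.88 mol; ν_E = −1, so ξ = 34.88/1 = 34.88 mol.
Outlet amounts (n = n₀ + ν ξ):
  F: 218.8 − 1(34.88) = 183.9
  E: 156.4 − 1(34.88) = 121.5
  D: 0 + 2(34.88) = 69.75
Total out = 375.2 mol; y_D = 69.75 / 375.2 = 0.1859.

0.186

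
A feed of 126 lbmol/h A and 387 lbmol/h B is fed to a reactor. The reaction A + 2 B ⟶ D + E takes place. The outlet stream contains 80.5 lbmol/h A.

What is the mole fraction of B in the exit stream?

0.633

For A: n = n₀ − 1ξ → 80.5 = 126 − 1ξ, giving ξ = 45.5 lbmol/h.
Outlet amounts (n = n₀ + ν ξ):
  A: 126 − 1(45.5) = 80.5
  B: 387 − 2(45.5) = 296
  D: 0 + 1(45.5) = 45.5
  E: 0 + 1(45.5) = 45.5
Total out = 467.5 lbmol/h; y_B = 296 / 467.5 = 0.6332.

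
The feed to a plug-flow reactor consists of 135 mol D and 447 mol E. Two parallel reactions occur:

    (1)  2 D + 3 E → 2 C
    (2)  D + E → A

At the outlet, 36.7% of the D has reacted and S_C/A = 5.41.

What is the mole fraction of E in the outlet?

0.736

Conversion of D: D consumed = 0.367 × 135 = 49.55 mol = 2ξ₁ + 1ξ₂.
Selectivity: 2ξ₁ / (1ξ₂) = 5.41 → ξ₁ = 2.705 ξ₂.
Substitute: (2·2.705 + 1) ξ₂ = 49.55 → ξ₂ = 7.729 mol, ξ₁ = 20.91 mol.
Outlet amounts (n = n₀ + Σ ν·ξ):
  D: 135 − 2(20.91) − 1(7.729) = 85.45
  E: 447 − 3(20.91) − 1(7.729) = 376.5
  C: 0 + 2(20.91) = 41.82
  A: 0 + 1(7.729) = 7.729
Total out = 511.5 mol; y_E = 376.5 / 511.5 = 0.7361.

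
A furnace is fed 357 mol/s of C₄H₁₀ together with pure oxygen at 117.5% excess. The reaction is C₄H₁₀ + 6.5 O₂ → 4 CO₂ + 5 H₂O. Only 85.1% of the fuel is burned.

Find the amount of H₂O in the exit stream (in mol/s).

1520 mol/s

Stoichiometric O₂ = 6.5 × 357 = 2320 mol/s; O₂ fed = 2320 × 2.175 = 5047 mol/s.
Fuel reacted = 0.851 × 357 → ξ = 303.8 mol/s.
Outlet (n = n₀ + ν ξ):
  C₄H₁₀: 357 − 1(303.8) = 53.19
  O₂: 5047 − 6.5(303.8) = 3072
  CO₂: 0 + 4(303.8) = 1215
  H₂O: 0 + 5(303.8) = 1519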